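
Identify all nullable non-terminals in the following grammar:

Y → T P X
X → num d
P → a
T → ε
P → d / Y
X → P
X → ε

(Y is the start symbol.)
{ 'T', 'X' }

A non-terminal is nullable if it can derive ε (the empty string): either it has an ε-production, or it has a production whose right-hand side consists entirely of nullable non-terminals.

ε-productions: T → ε, X → ε
So T, X are immediately nullable.
No further non-terminal can be added: every production for the remaining non-terminals contains a terminal or a non-nullable non-terminal.
Nullable = { 'T', 'X' }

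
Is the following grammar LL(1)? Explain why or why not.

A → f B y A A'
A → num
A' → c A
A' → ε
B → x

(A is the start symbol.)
A grammar is LL(1) if for each non-terminal N with multiple productions, the predict sets of those productions are pairwise disjoint, where PREDICT(N → α) = (FIRST(α) \ {ε}) ∪ (FOLLOW(N) if α ⇒* ε).

Relevant sets:
  FOLLOW(A') = { $, 'c' }

For A:
  PREDICT(A → f B y A A') = { 'f' }
  PREDICT(A → num) = { 'num' }
For A':
  PREDICT(A' → c A) = { 'c' }
  PREDICT(A' → ε) = { $, 'c' }
B has a single production, so nothing to check there.

Conflict found: Predict set conflict for A': { 'c' }
The grammar is NOT LL(1).

Answer: No. Predict set conflict for A': { 'c' }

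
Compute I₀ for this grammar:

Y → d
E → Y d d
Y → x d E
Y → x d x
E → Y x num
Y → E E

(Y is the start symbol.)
First, augment the grammar with Y' → Y
I₀ = CLOSURE({ [Y' → . Y] }):
  [Y' → . Y] has the dot before Y: add [Y → . d], [Y → . x d E], [Y → . x d x], [Y → . E E]
  [Y → . E E] has the dot before E: add [E → . Y d d], [E → . Y x num]
No further items can be added.

I₀ = { [E → . Y d d], [E → . Y x num], [Y → . E E], [Y → . d], [Y → . x d E], [Y → . x d x], [Y' → . Y] }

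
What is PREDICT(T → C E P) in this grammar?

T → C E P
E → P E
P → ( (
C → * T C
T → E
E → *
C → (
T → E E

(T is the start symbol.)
PREDICT(T → C E P) = (FIRST(RHS) \ {ε}) ∪ (FOLLOW(T) if ε ∈ FIRST(RHS), i.e. RHS ⇒* ε)
FIRST(C) = { '(', '*' }
FIRST(C E P) = { '(', '*' }
ε ∉ FIRST(C E P), so FOLLOW(T) is not added.
PREDICT(T → C E P) = { '(', '*' }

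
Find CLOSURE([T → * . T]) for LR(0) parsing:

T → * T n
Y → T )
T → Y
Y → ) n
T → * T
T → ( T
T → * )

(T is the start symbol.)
To compute CLOSURE, for each item [A → α.Bβ] where B is a non-terminal, add [B → .γ] for all productions B → γ; repeat for the newly added items until nothing changes.

Start with: [T → * . T]
  [T → * . T] has the dot before T: add [T → . * T n], [T → . Y], [T → . * T], [T → . ( T], [T → . * )]
  [T → . Y] has the dot before Y: add [Y → . T )], [Y → . ) n]
No further items can be added.

CLOSURE = { [T → * . T], [T → . ( T], [T → . * )], [T → . * T n], [T → . * T], [T → . Y], [Y → . ) n], [Y → . T )] }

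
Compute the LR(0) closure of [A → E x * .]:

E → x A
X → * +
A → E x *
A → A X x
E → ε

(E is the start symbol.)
{ [A → E x * .] }

Start with: [A → E x * .]
The dot is at the end, so nothing is added.

CLOSURE = { [A → E x * .] }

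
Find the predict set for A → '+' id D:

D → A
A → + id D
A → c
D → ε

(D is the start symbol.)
{ '+' }

PREDICT(A → '+' id D) = (FIRST(RHS) \ {ε}) ∪ (FOLLOW(A) if ε ∈ FIRST(RHS), i.e. RHS ⇒* ε)
FIRST('+' id D) = { '+' }
ε ∉ FIRST('+' id D), so FOLLOW(A) is not added.
PREDICT(A → '+' id D) = { '+' }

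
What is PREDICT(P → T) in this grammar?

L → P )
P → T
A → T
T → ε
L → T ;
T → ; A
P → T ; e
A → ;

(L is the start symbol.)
PREDICT(P → T) = (FIRST(RHS) \ {ε}) ∪ (FOLLOW(P) if ε ∈ FIRST(RHS), i.e. RHS ⇒* ε)
FIRST(T) = { ';', ε }
FIRST(T) = { ';', ε }
ε ∈ FIRST(T) (the right-hand side is nullable), so add FOLLOW(P) = { ')' }
PREDICT(P → T) = { ')', ';' }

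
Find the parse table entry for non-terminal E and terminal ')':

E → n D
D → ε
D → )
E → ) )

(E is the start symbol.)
To find M[E, ')'], we find productions for E where ')' is in the predict set (PREDICT(N → α) = (FIRST(α) \ {ε}) ∪ (FOLLOW(N) if α ⇒* ε)).

E → n D: PREDICT = { 'n' }
E → ) ): PREDICT = { ')' }
  ')' is in predict set, so this production goes in M[E, ')']

M[E, ')'] = E → ) )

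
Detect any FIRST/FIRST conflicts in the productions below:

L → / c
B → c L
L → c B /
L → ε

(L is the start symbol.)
No FIRST/FIRST conflicts.

A FIRST/FIRST conflict occurs when two productions N → α and N → β for the same non-terminal have FIRST(α) ∩ FIRST(β) ≠ ∅ (with ε ∈ FIRST of a nullable right-hand side, so two nullable alternatives also conflict).

Productions for L:
  L → / c: FIRST = { '/' }
  L → c B /: FIRST = { 'c' }
  L → ε: FIRST = { ε }
B has only one production, so no FIRST/FIRST conflict is possible there.

All alternatives of each non-terminal have pairwise disjoint FIRST sets.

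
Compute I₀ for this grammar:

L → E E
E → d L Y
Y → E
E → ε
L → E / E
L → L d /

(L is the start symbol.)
First, augment the grammar with L' → L
I₀ = CLOSURE({ [L' → . L] }):
  [L' → . L] has the dot before L: add [L → . E E], [L → . E / E], [L → . L d /]
  [L → . E E] has the dot before E: add [E → . d L Y], [E → .]
No further items can be added.

I₀ = { [E → . d L Y], [E → .], [L → . E / E], [L → . E E], [L → . L d /], [L' → . L] }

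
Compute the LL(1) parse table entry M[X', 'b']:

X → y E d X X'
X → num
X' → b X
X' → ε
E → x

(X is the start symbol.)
To find M[X', 'b'], we find productions for X' where 'b' is in the predict set (PREDICT(N → α) = (FIRST(α) \ {ε}) ∪ (FOLLOW(N) if α ⇒* ε)).

Relevant sets:
  FOLLOW(X') = { $, 'b' }

X' → b X: PREDICT = { 'b' }
  'b' is in predict set, so this production goes in M[X', 'b']
X' → ε: PREDICT = { $, 'b' }
  'b' is in predict set, so this production goes in M[X', 'b']

M[X', 'b'] = X' → b X, X' → ε  (a multiply-defined cell — the grammar is not LL(1))

Answer: X' → b X, X' → ε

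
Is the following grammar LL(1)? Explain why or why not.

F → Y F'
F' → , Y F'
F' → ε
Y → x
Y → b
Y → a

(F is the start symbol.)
Yes, the grammar is LL(1).

A grammar is LL(1) if for each non-terminal N with multiple productions, the predict sets of those productions are pairwise disjoint, where PREDICT(N → α) = (FIRST(α) \ {ε}) ∪ (FOLLOW(N) if α ⇒* ε).

Relevant sets:
  FOLLOW(F') = { $ }

For F':
  PREDICT(F' → ',' Y F') = { ',' }
  PREDICT(F' → ε) = { $ }
For Y:
  PREDICT(Y → x) = { 'x' }
  PREDICT(Y → b) = { 'b' }
  PREDICT(Y → a) = { 'a' }
F has a single production, so nothing to check there.

All predict sets are disjoint. The grammar IS LL(1).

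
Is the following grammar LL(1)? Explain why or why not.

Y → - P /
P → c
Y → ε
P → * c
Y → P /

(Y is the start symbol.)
Yes, the grammar is LL(1).

Relevant sets:
  FIRST(P) = { '*', 'c' }
  FOLLOW(Y) = { $ }

For Y:
  PREDICT(Y → '-' P '/') = { '-' }
  PREDICT(Y → ε) = { $ }
  PREDICT(Y → P '/') = { '*', 'c' }
For P:
  PREDICT(P → c) = { 'c' }
  PREDICT(P → '*' c) = { '*' }

All predict sets are disjoint. The grammar IS LL(1).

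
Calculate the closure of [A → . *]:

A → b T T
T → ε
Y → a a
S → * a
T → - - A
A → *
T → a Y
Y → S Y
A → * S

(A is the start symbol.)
Start with: [A → . *]
The dot precedes the terminal '*', so nothing is added.

CLOSURE = { [A → . *] }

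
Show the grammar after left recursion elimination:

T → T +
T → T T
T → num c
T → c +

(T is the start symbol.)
T is directly left-recursive. The standard transformation for
  A → A α₁ | ... | A α_m | β₁ | ... | β_n
is
  A  → β₁ A' | ... | β_n A'
  A' → α₁ A' | ... | α_m A' | ε

T → num c becomes T → num c T'
T → c + becomes T → c + T'
T → T + becomes T' → + T'
T → T T becomes T' → T T'
Add T' → ε

Resulting grammar:
T → num c T'
T → c + T'
T' → + T'
T' → T T'
T' → ε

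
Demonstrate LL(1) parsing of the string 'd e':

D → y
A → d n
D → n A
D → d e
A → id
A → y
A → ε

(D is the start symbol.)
LL(1) parsing maintains a stack (initially the start symbol over $) and the input. At each step: if the stack top is a terminal, match it against the current input token; if it is a non-terminal N, replace it with the RHS of M[N, lookahead] (the unique production whose predict set contains the lookahead).

Stack is shown with the top on the left.

Stack  Input  Action
--------------------
D $    d e $  output D → d e
d e $  d e $  match 'd'
e $    e $    match 'e'
$      $      accept

The string is accepted.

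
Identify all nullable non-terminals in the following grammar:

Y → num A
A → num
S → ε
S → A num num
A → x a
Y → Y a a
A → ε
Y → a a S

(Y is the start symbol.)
A non-terminal is nullable if it can derive ε (the empty string): either it has an ε-production, or it has a production whose right-hand side consists entirely of nullable non-terminals.

ε-productions: S → ε, A → ε
So S, A are immediately nullable.
No further non-terminal can be added: every production for the remaining non-terminals contains a terminal or a non-nullable non-terminal.
Nullable = { 'A', 'S' }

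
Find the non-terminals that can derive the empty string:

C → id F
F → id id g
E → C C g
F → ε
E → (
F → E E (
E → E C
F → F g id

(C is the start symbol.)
{ 'F' }

ε-productions: F → ε
So F is immediately nullable.
No further non-terminal can be added: every production for the remaining non-terminals contains a terminal or a non-nullable non-terminal.
Nullable = { 'F' }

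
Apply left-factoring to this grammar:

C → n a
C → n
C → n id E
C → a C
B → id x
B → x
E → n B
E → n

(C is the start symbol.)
Left-factoring transforms A → αβ₁ | αβ₂ into A → αA' and A' → β₁ | β₂
(α is the longest common prefix among the alternatives). Repeat until
no nonterminal has two alternatives with a common prefix.

Round 1: C has alternatives sharing prefix 'n'. Introduce C': C → n C'
  Add: C' → a
  Add: C' → ε
  Add: C' → id E

Round 2: E has alternatives sharing prefix 'n'. Introduce E': E → n E'
  Add: E' → B
  Add: E' → ε

No remaining common prefixes — done.

Resulting grammar:
C → n C'
C' → a
C' → ε
C' → id E
C → a C
B → id x
B → x
E → n E'
E' → B
E' → ε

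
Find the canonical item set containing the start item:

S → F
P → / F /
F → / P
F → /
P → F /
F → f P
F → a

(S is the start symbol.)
{ [F → . / P], [F → . /], [F → . a], [F → . f P], [S → . F], [S' → . S] }

First, augment the grammar with S' → S
I₀ = CLOSURE({ [S' → . S] }):
  [S' → . S] has the dot before S: add [S → . F]
  [S → . F] has the dot before F: add [F → . / P], [F → . /], [F → . f P], [F → . a]
No further items can be added.

I₀ = { [F → . / P], [F → . /], [F → . a], [F → . f P], [S → . F], [S' → . S] }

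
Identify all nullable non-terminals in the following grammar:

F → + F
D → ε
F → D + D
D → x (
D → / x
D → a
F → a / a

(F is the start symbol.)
{ 'D' }

A non-terminal is nullable if it can derive ε (the empty string): either it has an ε-production, or it has a production whose right-hand side consists entirely of nullable non-terminals.

ε-productions: D → ε
So D is immediately nullable.
No further non-terminal can be added: every production for the remaining non-terminals contains a terminal or a non-nullable non-terminal.
Nullable = { 'D' }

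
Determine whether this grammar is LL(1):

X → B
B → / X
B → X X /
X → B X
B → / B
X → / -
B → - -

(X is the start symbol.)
No. Predict set conflict for X: { '-', '/' }

A grammar is LL(1) if for each non-terminal N with multiple productions, the predict sets of those productions are pairwise disjoint, where PREDICT(N → α) = (FIRST(α) \ {ε}) ∪ (FOLLOW(N) if α ⇒* ε).

Relevant sets:
  FIRST(B) = { '-', '/' }
  FIRST(X) = { '-', '/' }

For X:
  PREDICT(X → B) = { '-', '/' }
  PREDICT(X → B X) = { '-', '/' }
  PREDICT(X → '/' '-') = { '/' }
For B:
  PREDICT(B → '/' X) = { '/' }
  PREDICT(B → X X '/') = { '-', '/' }
  PREDICT(B → '/' B) = { '/' }
  PREDICT(B → '-' '-') = { '-' }

Conflict found: Predict set conflict for X: { '-', '/' }
The grammar is NOT LL(1).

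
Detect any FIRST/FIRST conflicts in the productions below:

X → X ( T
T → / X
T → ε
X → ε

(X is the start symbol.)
FIRST sets of the non-terminals at (or reachable through a nullable prefix from) the front of some alternative:
  FIRST(X) = { '(', ε }

Productions for X:
  X → X ( T: FIRST = { '(' }
  X → ε: FIRST = { ε }
Productions for T:
  T → / X: FIRST = { '/' }
  T → ε: FIRST = { ε }

All alternatives of each non-terminal have pairwise disjoint FIRST sets.

Answer: No FIRST/FIRST conflicts.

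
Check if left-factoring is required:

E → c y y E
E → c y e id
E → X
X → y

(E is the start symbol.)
Left-factoring is needed when two productions for the same non-terminal
share a common prefix on the right-hand side.

Productions for E:
  E → c y y E
  E → c y e id
  E → X

Found common prefix 'c y' in productions for E

Answer: Yes, E has productions with common prefix 'c y'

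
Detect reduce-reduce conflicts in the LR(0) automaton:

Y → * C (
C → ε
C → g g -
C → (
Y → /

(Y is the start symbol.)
A reduce-reduce conflict occurs when an LR(0) state has two complete items [A → α .] and [B → β .] — both call for a reduction, and with no lookahead the parser cannot choose between them.

Augment with Y' → Y and build the canonical LR(0) collection (I0 = CLOSURE({[Y' → . Y]}), then GOTO on every symbol after a dot until no new states appear). It has 10 states:
  I0: { [Y → . * C (], [Y → . /], [Y' → . Y] }  — shift
  I1: { [C → . (], [C → . g g -], [C → .], [Y → * . C (] }  — shift, reduce
  I2: { [Y → / .] }  — reduce
  I3: { [Y' → Y .] }  — accept
  I4: { [C → ( .] }  — reduce
  I5: { [Y → * C . (] }  — shift
  I6: { [C → g . g -] }  — shift
  I7: { [C → g g . -] }  — shift
  I8: { [C → g g - .] }  — reduce
  I9: { [Y → * C ( .] }  — reduce

No state contains more than one complete item.

Answer: No reduce-reduce conflicts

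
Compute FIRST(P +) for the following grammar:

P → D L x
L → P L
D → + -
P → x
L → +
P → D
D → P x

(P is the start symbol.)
{ '+', 'x' }

FIRST sets of the non-terminals involved (from the grammar, by fixed-point iteration):
  FIRST(P) = { '+', 'x' }

To compute FIRST(P +), process the symbols left to right:
Symbol P is a non-terminal. Add FIRST(P) \ {ε} = { '+', 'x' }
P is not nullable (ε ∉ FIRST(P)), so stop here.
FIRST(P +) = { '+', 'x' }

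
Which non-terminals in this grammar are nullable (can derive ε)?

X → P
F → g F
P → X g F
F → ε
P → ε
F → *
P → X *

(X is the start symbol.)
{ 'F', 'P', 'X' }

ε-productions: F → ε, P → ε
So F, P are immediately nullable.
X → P: every symbol on the right is nullable, so X is nullable too.
Every non-terminal is now nullable.
Nullable = { 'F', 'P', 'X' }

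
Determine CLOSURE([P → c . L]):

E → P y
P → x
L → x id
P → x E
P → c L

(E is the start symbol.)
To compute CLOSURE, for each item [A → α.Bβ] where B is a non-terminal, add [B → .γ] for all productions B → γ; repeat for the newly added items until nothing changes.

Start with: [P → c . L]
  [P → c . L] has the dot before L: add [L → . x id]
No further items can be added.

CLOSURE = { [L → . x id], [P → c . L] }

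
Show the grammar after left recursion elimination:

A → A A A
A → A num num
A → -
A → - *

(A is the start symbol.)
A → - A'
A → - * A'
A' → A A A'
A' → num num A'
A' → ε

A is directly left-recursive. The standard transformation for
  A → A α₁ | ... | A α_m | β₁ | ... | β_n
is
  A  → β₁ A' | ... | β_n A'
  A' → α₁ A' | ... | α_m A' | ε

A → - becomes A → - A'
A → - * becomes A → - * A'
A → A A A becomes A' → A A A'
A → A num num becomes A' → num num A'
Add A' → ε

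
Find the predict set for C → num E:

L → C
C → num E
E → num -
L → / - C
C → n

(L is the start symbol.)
PREDICT(C → num E) = (FIRST(RHS) \ {ε}) ∪ (FOLLOW(C) if ε ∈ FIRST(RHS), i.e. RHS ⇒* ε)
FIRST(num E) = { 'num' }
ε ∉ FIRST(num E), so FOLLOW(C) is not added.
PREDICT(C → num E) = { 'num' }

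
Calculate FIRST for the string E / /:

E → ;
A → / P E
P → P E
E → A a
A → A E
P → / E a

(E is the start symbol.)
{ '/', ';' }

FIRST sets of the non-terminals involved (from the grammar, by fixed-point iteration):
  FIRST(E) = { '/', ';' }

To compute FIRST(E / /), process the symbols left to right:
Symbol E is a non-terminal. Add FIRST(E) \ {ε} = { '/', ';' }
E is not nullable (ε ∉ FIRST(E)), so stop here.
FIRST(E / /) = { '/', ';' }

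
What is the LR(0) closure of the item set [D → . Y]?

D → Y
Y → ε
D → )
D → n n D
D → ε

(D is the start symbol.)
Start with: [D → . Y]
  [D → . Y] has the dot before Y: add [Y → .]
No further items can be added.

CLOSURE = { [D → . Y], [Y → .] }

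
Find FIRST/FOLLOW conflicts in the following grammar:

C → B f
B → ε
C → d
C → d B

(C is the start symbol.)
A FIRST/FOLLOW conflict occurs when a non-terminal N has a nullable alternative N → β (β ⇒* ε) and another alternative N → α with FIRST(α) ∩ FOLLOW(N) ≠ ∅: on such a lookahead the parser cannot decide between expanding α and letting N vanish via β.

Nullable non-terminals: B.
B has a nullable alternative but only one production, so nothing to check.

C has no nullable alternative, so no FIRST/FOLLOW check is needed there.

No FIRST/FOLLOW conflicts found.

Answer: No FIRST/FOLLOW conflicts.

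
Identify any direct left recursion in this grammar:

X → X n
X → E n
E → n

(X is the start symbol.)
Yes, X is left-recursive

Direct left recursion occurs when N → N α for some non-terminal N (the right-hand side begins with the left-hand side itself).

X → X n: LEFT RECURSIVE (starts with X)
X → E n: starts with E
E → n: starts with n

The grammar has direct left recursion on: X.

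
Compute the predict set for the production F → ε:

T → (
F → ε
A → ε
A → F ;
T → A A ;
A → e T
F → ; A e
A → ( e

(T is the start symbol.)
{ ';' }

PREDICT(F → ε) = (FIRST(RHS) \ {ε}) ∪ (FOLLOW(F) if ε ∈ FIRST(RHS), i.e. RHS ⇒* ε)
The right-hand side is ε (FIRST(ε) = { ε }), so the predict set is FOLLOW(F) = { ';' }
PREDICT(F → ε) = { ';' }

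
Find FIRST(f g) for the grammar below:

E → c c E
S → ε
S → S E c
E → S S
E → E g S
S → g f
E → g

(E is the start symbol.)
{ 'f' }

To compute FIRST(f g), process the symbols left to right:
Symbol f is a terminal. Add 'f' and stop.
FIRST(f g) = { 'f' }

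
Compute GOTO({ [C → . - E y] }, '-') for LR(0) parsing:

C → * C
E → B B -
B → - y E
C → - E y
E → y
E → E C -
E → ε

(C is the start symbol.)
{ [B → . - y E], [C → - . E y], [E → . B B -], [E → . E C -], [E → . y], [E → .] }

GOTO(I, '-') = CLOSURE({ [A → αX.β] : [A → α.Xβ] ∈ I, X = '-' })

Items with dot before '-', with the dot advanced:
  [C → . - E y] → [C → - . E y]
Closure of the advanced items:
  [C → - . E y] has the dot before E: add [E → . B B -], [E → . y], [E → . E C -], [E → .]
  [E → . B B -] has the dot before B: add [B → . - y E]

GOTO = { [B → . - y E], [C → - . E y], [E → . B B -], [E → . E C -], [E → . y], [E → .] }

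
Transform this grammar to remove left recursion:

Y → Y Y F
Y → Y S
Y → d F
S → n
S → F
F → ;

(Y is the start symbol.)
Y → d F Y'
Y' → Y F Y'
Y' → S Y'
Y' → ε
S → n
S → F
F → ;

Y is directly left-recursive. The standard transformation for
  A → A α₁ | ... | A α_m | β₁ | ... | β_n
is
  A  → β₁ A' | ... | β_n A'
  A' → α₁ A' | ... | α_m A' | ε

Y → d F becomes Y → d F Y'
Y → Y Y F becomes Y' → Y F Y'
Y → Y S becomes Y' → S Y'
Add Y' → ε

Productions for other non-terminals are unchanged:
  S → n
  S → F
  F → ;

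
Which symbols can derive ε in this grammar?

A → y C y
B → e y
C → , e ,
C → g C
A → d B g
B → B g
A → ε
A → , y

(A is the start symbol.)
A non-terminal is nullable if it can derive ε (the empty string): either it has an ε-production, or it has a production whose right-hand side consists entirely of nullable non-terminals.

ε-productions: A → ε
So A is immediately nullable.
No further non-terminal can be added: every production for the remaining non-terminals contains a terminal or a non-nullable non-terminal.
Nullable = { 'A' }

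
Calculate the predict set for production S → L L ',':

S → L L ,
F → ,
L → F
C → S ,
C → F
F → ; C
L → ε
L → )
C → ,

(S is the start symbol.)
{ ')', ',', ';' }

PREDICT(S → L L ',') = (FIRST(RHS) \ {ε}) ∪ (FOLLOW(S) if ε ∈ FIRST(RHS), i.e. RHS ⇒* ε)
FIRST(L) = { ')', ',', ';', ε }
FIRST(L L ',') = { ')', ',', ';' }
ε ∉ FIRST(L L ','), so FOLLOW(S) is not added.
PREDICT(S → L L ',') = { ')', ',', ';' }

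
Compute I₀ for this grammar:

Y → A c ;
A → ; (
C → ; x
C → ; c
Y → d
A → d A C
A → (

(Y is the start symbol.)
{ [A → . (], [A → . ; (], [A → . d A C], [Y → . A c ;], [Y → . d], [Y' → . Y] }

First, augment the grammar with Y' → Y
I₀ = CLOSURE({ [Y' → . Y] }):
  [Y' → . Y] has the dot before Y: add [Y → . A c ;], [Y → . d]
  [Y → . A c ;] has the dot before A: add [A → . ; (], [A → . d A C], [A → . (]
No further items can be added.

I₀ = { [A → . (], [A → . ; (], [A → . d A C], [Y → . A c ;], [Y → . d], [Y' → . Y] }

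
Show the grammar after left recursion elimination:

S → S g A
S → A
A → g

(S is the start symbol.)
S → A S'
S' → g A S'
S' → ε
A → g

S is directly left-recursive. The standard transformation for
  A → A α₁ | ... | A α_m | β₁ | ... | β_n
is
  A  → β₁ A' | ... | β_n A'
  A' → α₁ A' | ... | α_m A' | ε

S → A becomes S → A S'
S → S g A becomes S' → g A S'
Add S' → ε

Productions for other non-terminals are unchanged:
  A → g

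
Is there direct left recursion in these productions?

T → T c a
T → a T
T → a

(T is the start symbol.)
Direct left recursion occurs when N → N α for some non-terminal N (the right-hand side begins with the left-hand side itself).

T → T c a: LEFT RECURSIVE (starts with T)
T → a T: starts with a
T → a: starts with a

The grammar has direct left recursion on: T.

Answer: Yes, T is left-recursive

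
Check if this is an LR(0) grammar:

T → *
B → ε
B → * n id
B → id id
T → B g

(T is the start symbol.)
No. Shift-reduce conflict between [B → .] and [B → . * n id]

A grammar is LR(0) if no state in the canonical LR(0) collection has:
  - both a shift item (dot before a terminal) and a complete item (shift-reduce conflict), or
  - two or more complete items (reduce-reduce conflict; the accept item [T' → T .] counts as a complete item here).

Augment with T' → T and build the canonical LR(0) collection (I0 = CLOSURE({[T' → . T]}), then GOTO on every symbol after a dot until no new states appear). It has 9 states:
  I0: { [B → . * n id], [B → . id id], [B → .], [T → . *], [T → . B g], [T' → . T] }  — shift, reduce
  I1: { [B → * . n id], [T → * .] }  — shift, reduce
  I2: { [T → B . g] }  — shift
  I3: { [T' → T .] }  — accept
  I4: { [B → id . id] }  — shift
  I5: { [B → id id .] }  — reduce
  I6: { [T → B g .] }  — reduce
  I7: { [B → * n . id] }  — shift
  I8: { [B → * n id .] }  — reduce

Conflict in state I0:
  Shift-reduce conflict between [B → .] and [B → . * n id]
So the grammar is NOT LR(0).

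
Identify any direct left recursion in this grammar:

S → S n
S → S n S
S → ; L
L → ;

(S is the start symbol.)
S → S n: LEFT RECURSIVE (starts with S)
S → S n S: LEFT RECURSIVE (starts with S)
S → ; L: starts with ';'
L → ;: starts with ';'

The grammar has direct left recursion on: S.

Answer: Yes, S is left-recursive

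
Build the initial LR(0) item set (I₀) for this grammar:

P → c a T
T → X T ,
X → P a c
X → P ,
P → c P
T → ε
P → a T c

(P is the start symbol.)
First, augment the grammar with P' → P
I₀ = CLOSURE({ [P' → . P] }):
  [P' → . P] has the dot before P: add [P → . c a T], [P → . c P], [P → . a T c]
No further items can be added.

I₀ = { [P → . a T c], [P → . c P], [P → . c a T], [P' → . P] }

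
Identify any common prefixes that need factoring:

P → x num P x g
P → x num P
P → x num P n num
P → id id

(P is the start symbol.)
Yes, P has productions with common prefix 'x num P'

Left-factoring is needed when two productions for the same non-terminal
share a common prefix on the right-hand side.

Productions for P:
  P → x num P x g
  P → x num P
  P → x num P n num
  P → id id

Found common prefix 'x num P' in productions for P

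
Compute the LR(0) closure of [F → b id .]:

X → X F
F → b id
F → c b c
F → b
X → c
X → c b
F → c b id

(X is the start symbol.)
{ [F → b id .] }

To compute CLOSURE, for each item [A → α.Bβ] where B is a non-terminal, add [B → .γ] for all productions B → γ; repeat for the newly added items until nothing changes.

Start with: [F → b id .]
The dot is at the end, so nothing is added.

CLOSURE = { [F → b id .] }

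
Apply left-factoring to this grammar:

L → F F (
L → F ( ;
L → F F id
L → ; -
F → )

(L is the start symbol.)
L → F L'
L' → F L''
L'' → (
L'' → id
L' → ( ;
L → ; -
F → )

Left-factoring transforms A → αβ₁ | αβ₂ into A → αA' and A' → β₁ | β₂
(α is the longest common prefix among the alternatives). Repeat until
no nonterminal has two alternatives with a common prefix.

Round 1: L has alternatives sharing prefix 'F'. Introduce L': L → F L'
  Add: L' → F (
  Add: L' → ( ;
  Add: L' → F id

Round 2: L' has alternatives sharing prefix 'F'. Introduce L'': L' → F L''
  Add: L'' → (
  Add: L'' → id

No remaining common prefixes — done.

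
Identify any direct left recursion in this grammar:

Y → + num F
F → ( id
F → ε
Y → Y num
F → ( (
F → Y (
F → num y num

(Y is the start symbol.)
Direct left recursion occurs when N → N α for some non-terminal N (the right-hand side begins with the left-hand side itself).

Y → + num F: starts with '+'
F → ( id: starts with '('
F → ε: starts with ε
Y → Y num: LEFT RECURSIVE (starts with Y)
F → ( (: starts with '('
F → Y (: starts with Y
F → num y num: starts with num

The grammar has direct left recursion on: Y.

Answer: Yes, Y is left-recursive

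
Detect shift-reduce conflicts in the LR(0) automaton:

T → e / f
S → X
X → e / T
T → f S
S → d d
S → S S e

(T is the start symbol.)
A shift-reduce conflict occurs when an LR(0) state has both:
  - a complete (reduce) item [A → α .] (dot at the end), and
  - a shift item [B → β . c γ] (dot before a terminal).

Augment with T' → T and build the canonical LR(0) collection (I0 = CLOSURE({[T' → . T]}), then GOTO on every symbol after a dot until no new states appear). It has 15 states:
  I0: { [T → . e / f], [T → . f S], [T' → . T] }  — shift
  I1: { [T' → T .] }  — accept
  I2: { [T → e . / f] }  — shift
  I3: { [S → . S S e], [S → . X], [S → . d d], [T → f . S], [X → . e / T] }  — shift
  I4: { [S → . S S e], [S → . X], [S → . d d], [S → S . S e], [T → f S .], [X → . e / T] }  — shift, reduce
  I5: { [S → X .] }  — reduce
  I6: { [S → d . d] }  — shift
  I7: { [X → e . / T] }  — shift
  I8: { [T → . e / f], [T → . f S], [X → e / . T] }  — shift
  I9: { [X → e / T .] }  — reduce
  I10: { [S → d d .] }  — reduce
  I11: { [S → . S S e], [S → . X], [S → . d d], [S → S . S e], [S → S S . e], [X → . e / T] }  — shift
  I12: { [S → S S e .], [X → e . / T] }  — shift, reduce
  I13: { [T → e / . f] }  — shift
  I14: { [T → e / f .] }  — reduce

I4 contains reduce item [T → f S .] and shift items [S → . d d], [X → . e / T] — shift-reduce conflict.
I12 contains reduce item [S → S S e .] and shift item [X → e . / T] — shift-reduce conflict.

Answer: Yes — I4: [T → f S .] vs [S → . d d]; I12: [S → S S e .] vs [X → e . / T]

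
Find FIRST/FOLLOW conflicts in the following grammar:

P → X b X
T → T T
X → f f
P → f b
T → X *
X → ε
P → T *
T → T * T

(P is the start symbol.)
A FIRST/FOLLOW conflict occurs when a non-terminal N has a nullable alternative N → β (β ⇒* ε) and another alternative N → α with FIRST(α) ∩ FOLLOW(N) ≠ ∅: on such a lookahead the parser cannot decide between expanding α and letting N vanish via β.

Nullable non-terminals: X.

X: nullable alternative(s) X → ε; FOLLOW(X) = { $, '*', 'b' }
  X → f f: FIRST \ {ε} = { 'f' } — disjoint from FOLLOW(X)
  X → ε: FIRST \ {ε} = { } — this is the only nullable alternative, skip

P, T have no nullable alternative, so no FIRST/FOLLOW check is needed there.

No FIRST/FOLLOW conflicts found.

Answer: No FIRST/FOLLOW conflicts.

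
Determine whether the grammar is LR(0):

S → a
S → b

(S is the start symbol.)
A grammar is LR(0) if no state in the canonical LR(0) collection has:
  - both a shift item (dot before a terminal) and a complete item (shift-reduce conflict), or
  - two or more complete items (reduce-reduce conflict; the accept item [S' → S .] counts as a complete item here).

Augment with S' → S and build the canonical LR(0) collection (I0 = CLOSURE({[S' → . S]}), then GOTO on every symbol after a dot until no new states appear). It has 4 states:
  I0: { [S → . a], [S → . b], [S' → . S] }  — shift
  I1: { [S' → S .] }  — accept
  I2: { [S → a .] }  — reduce
  I3: { [S → b .] }  — reduce

Every state is either a pure shift/goto state or contains exactly one complete item and nothing to shift — no conflicts. The grammar is LR(0).

Answer: Yes, the grammar is LR(0)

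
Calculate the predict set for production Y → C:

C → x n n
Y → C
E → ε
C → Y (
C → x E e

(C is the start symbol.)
{ 'x' }

PREDICT(Y → C) = (FIRST(RHS) \ {ε}) ∪ (FOLLOW(Y) if ε ∈ FIRST(RHS), i.e. RHS ⇒* ε)
FIRST(C) = { 'x' }
FIRST(C) = { 'x' }
ε ∉ FIRST(C), so FOLLOW(Y) is not added.
PREDICT(Y → C) = { 'x' }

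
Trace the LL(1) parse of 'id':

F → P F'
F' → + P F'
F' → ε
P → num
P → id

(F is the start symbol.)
Stack is shown with the top on the left.

Stack    Input  Action
----------------------
F $      id $   output F → P F'
P F' $   id $   output P → id
id F' $  id $   match 'id'
F' $     $      output F' → ε
$        $      accept

The string is accepted.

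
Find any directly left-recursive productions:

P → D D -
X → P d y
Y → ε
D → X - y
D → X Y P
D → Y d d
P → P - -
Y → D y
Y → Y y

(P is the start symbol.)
Direct left recursion occurs when N → N α for some non-terminal N (the right-hand side begins with the left-hand side itself).

P → D D -: starts with D
X → P d y: starts with P
Y → ε: starts with ε
D → X - y: starts with X
D → X Y P: starts with X
D → Y d d: starts with Y
P → P - -: LEFT RECURSIVE (starts with P)
Y → D y: starts with D
Y → Y y: LEFT RECURSIVE (starts with Y)

The grammar has direct left recursion on: P, Y.

Answer: Yes, P, Y are left-recursive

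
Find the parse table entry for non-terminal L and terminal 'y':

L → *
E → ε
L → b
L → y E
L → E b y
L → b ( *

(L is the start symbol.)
To find M[L, 'y'], we find productions for L where 'y' is in the predict set (PREDICT(N → α) = (FIRST(α) \ {ε}) ∪ (FOLLOW(N) if α ⇒* ε)).

Relevant sets:
  FIRST(E) = { ε }

L → *: PREDICT = { '*' }
L → b: PREDICT = { 'b' }
L → y E: PREDICT = { 'y' }
  'y' is in predict set, so this production goes in M[L, 'y']
L → E b y: PREDICT = { 'b' }
L → b ( *: PREDICT = { 'b' }

M[L, 'y'] = L → y E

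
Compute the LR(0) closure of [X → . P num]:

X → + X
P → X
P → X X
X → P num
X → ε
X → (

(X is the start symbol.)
To compute CLOSURE, for each item [A → α.Bβ] where B is a non-terminal, add [B → .γ] for all productions B → γ; repeat for the newly added items until nothing changes.

Start with: [X → . P num]
  [X → . P num] has the dot before P: add [P → . X], [P → . X X]
  [P → . X] has the dot before X: add [X → . + X], [X → .], [X → . (]
No further items can be added.

CLOSURE = { [P → . X X], [P → . X], [X → . (], [X → . + X], [X → . P num], [X → .] }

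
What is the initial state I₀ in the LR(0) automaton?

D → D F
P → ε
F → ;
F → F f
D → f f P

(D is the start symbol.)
{ [D → . D F], [D → . f f P], [D' → . D] }

First, augment the grammar with D' → D
I₀ = CLOSURE({ [D' → . D] }):
  [D' → . D] has the dot before D: add [D → . D F], [D → . f f P]
No further items can be added.

I₀ = { [D → . D F], [D → . f f P], [D' → . D] }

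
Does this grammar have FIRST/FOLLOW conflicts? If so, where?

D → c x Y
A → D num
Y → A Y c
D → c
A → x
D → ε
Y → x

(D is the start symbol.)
No FIRST/FOLLOW conflicts.

A FIRST/FOLLOW conflict occurs when a non-terminal N has a nullable alternative N → β (β ⇒* ε) and another alternative N → α with FIRST(α) ∩ FOLLOW(N) ≠ ∅: on such a lookahead the parser cannot decide between expanding α and letting N vanish via β.

Nullable non-terminals: D.

D: nullable alternative(s) D → ε; FOLLOW(D) = { $, 'num' }
  D → c x Y: FIRST \ {ε} = { 'c' } — disjoint from FOLLOW(D)
  D → c: FIRST \ {ε} = { 'c' } — disjoint from FOLLOW(D)
  D → ε: FIRST \ {ε} = { } — this is the only nullable alternative, skip

A, Y have no nullable alternative, so no FIRST/FOLLOW check is needed there.

No FIRST/FOLLOW conflicts found.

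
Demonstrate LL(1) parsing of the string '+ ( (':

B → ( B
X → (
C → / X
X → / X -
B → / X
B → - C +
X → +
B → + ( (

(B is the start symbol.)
LL(1) parsing maintains a stack (initially the start symbol over $) and the input. At each step: if the stack top is a terminal, match it against the current input token; if it is a non-terminal N, replace it with the RHS of M[N, lookahead] (the unique production whose predict set contains the lookahead).

Stack is shown with the top on the left.

Stack    Input    Action
------------------------
B $      + ( ( $  output B → + ( (
+ ( ( $  + ( ( $  match '+'
( ( $    ( ( $    match '('
( $      ( $      match '('
$        $        accept

The string is accepted.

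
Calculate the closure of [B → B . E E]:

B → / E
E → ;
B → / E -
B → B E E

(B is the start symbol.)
{ [B → B . E E], [E → . ;] }

To compute CLOSURE, for each item [A → α.Bβ] where B is a non-terminal, add [B → .γ] for all productions B → γ; repeat for the newly added items until nothing changes.

Start with: [B → B . E E]
  [B → B . E E] has the dot before E: add [E → . ;]
No further items can be added.

CLOSURE = { [B → B . E E], [E → . ;] }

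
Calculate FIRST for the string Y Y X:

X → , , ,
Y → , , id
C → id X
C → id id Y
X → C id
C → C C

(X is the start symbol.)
{ ',' }

FIRST sets of the non-terminals involved (from the grammar, by fixed-point iteration):
  FIRST(Y) = { ',' }

To compute FIRST(Y Y X), process the symbols left to right:
Symbol Y is a non-terminal. Add FIRST(Y) \ {ε} = { ',' }
Y is not nullable (ε ∉ FIRST(Y)), so stop here.
FIRST(Y Y X) = { ',' }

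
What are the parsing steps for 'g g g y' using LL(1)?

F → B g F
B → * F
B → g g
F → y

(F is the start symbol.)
LL(1) parsing maintains a stack (initially the start symbol over $) and the input. At each step: if the stack top is a terminal, match it against the current input token; if it is a non-terminal N, replace it with the RHS of M[N, lookahead] (the unique production whose predict set contains the lookahead).

Stack is shown with the top on the left.

Stack      Input      Action
----------------------------
F $        g g g y $  output F → B g F
B g F $    g g g y $  output B → g g
g g g F $  g g g y $  match 'g'
g g F $    g g y $    match 'g'
g F $      g y $      match 'g'
F $        y $        output F → y
y $        y $        match 'y'
$          $          accept

The string is accepted.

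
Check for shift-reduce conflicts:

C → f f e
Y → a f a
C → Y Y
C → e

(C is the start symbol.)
A shift-reduce conflict occurs when an LR(0) state has both:
  - a complete (reduce) item [A → α .] (dot at the end), and
  - a shift item [B → β . c γ] (dot before a terminal).

Augment with C' → C and build the canonical LR(0) collection (I0 = CLOSURE({[C' → . C]}), then GOTO on every symbol after a dot until no new states appear). It has 11 states:
  I0: { [C → . Y Y], [C → . e], [C → . f f e], [C' → . C], [Y → . a f a] }  — shift
  I1: { [C' → C .] }  — accept
  I2: { [C → Y . Y], [Y → . a f a] }  — shift
  I3: { [Y → a . f a] }  — shift
  I4: { [C → e .] }  — reduce
  I5: { [C → f . f e] }  — shift
  I6: { [C → f f . e] }  — shift
  I7: { [C → f f e .] }  — reduce
  I8: { [Y → a f . a] }  — shift
  I9: { [Y → a f a .] }  — reduce
  I10: { [C → Y Y .] }  — reduce

No state contains both a complete item and a shift item.

Answer: No shift-reduce conflicts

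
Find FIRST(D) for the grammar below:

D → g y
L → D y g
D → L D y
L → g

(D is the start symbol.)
FIRST sets of the other non-terminals involved (by the same procedure, iterated to a fixed point):
  FIRST(L) = { 'g' }

From D → g y:
  - g is a terminal: add 'g' and stop
From D → L D y:
  - L is a non-terminal: add FIRST(L) \ {ε} = { 'g' }
    L is not nullable, so stop

Collecting: FIRST(D) = { 'g' }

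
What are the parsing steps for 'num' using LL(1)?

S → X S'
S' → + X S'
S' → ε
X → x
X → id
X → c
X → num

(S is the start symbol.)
LL(1) parsing maintains a stack (initially the start symbol over $) and the input. At each step: if the stack top is a terminal, match it against the current input token; if it is a non-terminal N, replace it with the RHS of M[N, lookahead] (the unique production whose predict set contains the lookahead).

Stack is shown with the top on the left.

Stack     Input  Action
-----------------------
S $       num $  output S → X S'
X S' $    num $  output X → num
num S' $  num $  match 'num'
S' $      $      output S' → ε
$         $      accept

The string is accepted.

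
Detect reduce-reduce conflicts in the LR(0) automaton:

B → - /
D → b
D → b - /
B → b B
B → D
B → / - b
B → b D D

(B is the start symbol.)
A reduce-reduce conflict occurs when an LR(0) state has two complete items [A → α .] and [B → β .] — both call for a reduction, and with no lookahead the parser cannot choose between them.

Augment with B' → B and build the canonical LR(0) collection (I0 = CLOSURE({[B' → . B]}), then GOTO on every symbol after a dot until no new states appear). It has 17 states:
  I0: { [B → . - /], [B → . / - b], [B → . D], [B → . b B], [B → . b D D], [B' → . B], [D → . b - /], [D → . b] }  — shift
  I1: { [B → - . /] }  — shift
  I2: { [B → / . - b] }  — shift
  I3: { [B' → B .] }  — accept
  I4: { [B → D .] }  — reduce
  I5: { [B → . - /], [B → . / - b], [B → . D], [B → . b B], [B → . b D D], [B → b . B], [B → b . D D], [D → . b - /], [D → . b], [D → b . - /], [D → b .] }  — shift, reduce
  I6: { [B → - . /], [D → b - . /] }  — shift
  I7: { [B → b B .] }  — reduce
  I8: { [B → D .], [B → b D . D], [D → . b - /], [D → . b] }  — shift, reduce
  I9: { [B → b D D .] }  — reduce
  I10: { [D → b . - /], [D → b .] }  — shift, reduce
  I11: { [D → b - . /] }  — shift
  I12: { [D → b - / .] }  — reduce
  I13: { [B → - / .], [D → b - / .] }  — 2 reduces
  I14: { [B → / - . b] }  — shift
  I15: { [B → / - b .] }  — reduce
  I16: { [B → - / .] }  — reduce

I13 contains complete items [B → - / .], [D → b - / .] — reduce-reduce conflict.

Answer: Yes — I13: [B → - / .] vs [D → b - / .]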